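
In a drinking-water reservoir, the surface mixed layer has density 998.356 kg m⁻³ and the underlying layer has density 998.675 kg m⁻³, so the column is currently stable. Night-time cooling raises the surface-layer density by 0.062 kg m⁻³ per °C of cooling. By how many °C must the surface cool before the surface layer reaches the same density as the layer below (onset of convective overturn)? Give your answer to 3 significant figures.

5.15 °C

Density deficit of the surface layer: 998.675 − 998.356 = 0.319 kg m⁻³.
Required change = 0.319 / 0.062 = 5.15 °C.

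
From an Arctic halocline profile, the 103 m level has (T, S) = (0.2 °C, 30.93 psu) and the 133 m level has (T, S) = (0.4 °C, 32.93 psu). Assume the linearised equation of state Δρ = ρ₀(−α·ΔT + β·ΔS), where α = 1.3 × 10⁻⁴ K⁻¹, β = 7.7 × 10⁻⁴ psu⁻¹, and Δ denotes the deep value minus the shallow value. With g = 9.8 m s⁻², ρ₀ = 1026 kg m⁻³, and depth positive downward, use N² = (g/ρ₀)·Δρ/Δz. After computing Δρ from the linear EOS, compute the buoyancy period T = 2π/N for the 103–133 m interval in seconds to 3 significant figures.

283 s

ΔT = +0.2 K, ΔS = +2.00 psu (deep − shallow).
Δρ/ρ₀ = −αΔT + βΔS = -2.60 × 10⁻⁵ + 1.54 × 10⁻³ = 1.514 × 10⁻³, so Δρ ≈ 1.553 kg m⁻³.
N² = (g/ρ₀)·Δρ/Δz = g·(Δρ/ρ₀)/Δz = 9.8 × 1.514 × 10⁻³ / 30 = 4.9457 × 10⁻⁴ s⁻².
N = √(4.9457 × 10⁻⁴) = 0.022239 rad s⁻¹ → T = 2π/N = 282.53 s ≈ 283 s.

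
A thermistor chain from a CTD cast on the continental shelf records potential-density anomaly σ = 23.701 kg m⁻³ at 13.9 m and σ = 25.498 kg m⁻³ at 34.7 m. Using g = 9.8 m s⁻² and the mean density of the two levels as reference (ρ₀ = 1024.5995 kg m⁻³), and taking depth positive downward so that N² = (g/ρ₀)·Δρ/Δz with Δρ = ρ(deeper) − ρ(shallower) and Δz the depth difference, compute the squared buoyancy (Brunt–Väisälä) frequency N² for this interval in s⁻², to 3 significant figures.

Δρ = 1025.498 − 1023.701 = 1.797 kg m⁻³ over Δz = 34.7 − 13.9 = 20.8 m.
N² = (9.8/1024.5995) × (1.797/20.8) = 8.2634 × 10⁻⁴ s⁻² ≈ 8.26 × 10⁻⁴ s⁻².
A positive N² confirms static stability across the interval.

8.26 × 10⁻⁴ s⁻²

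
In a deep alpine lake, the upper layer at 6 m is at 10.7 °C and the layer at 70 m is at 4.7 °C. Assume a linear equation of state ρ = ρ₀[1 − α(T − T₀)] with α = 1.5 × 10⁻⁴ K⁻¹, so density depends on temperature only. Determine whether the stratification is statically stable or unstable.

stable

ΔT = 4.7 − 10.7 = -6.0 K, so Δρ/ρ₀ = −αΔT = 9.00 × 10⁻⁴.
Δρ/ρ₀ > 0, so Δρ > 0: deeper water is denser → statically stable.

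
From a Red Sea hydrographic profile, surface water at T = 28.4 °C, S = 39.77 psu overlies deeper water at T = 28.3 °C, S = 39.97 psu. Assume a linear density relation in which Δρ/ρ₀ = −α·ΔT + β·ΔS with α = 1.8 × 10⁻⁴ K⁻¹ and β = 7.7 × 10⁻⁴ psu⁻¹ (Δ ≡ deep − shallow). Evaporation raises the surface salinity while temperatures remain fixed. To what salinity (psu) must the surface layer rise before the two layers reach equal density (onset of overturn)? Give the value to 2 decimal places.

39.99 psu

Neutral buoyancy requires −α(T_deep − T_surf) + β(S_deep − S_surf′) = 0.
S_surf′ = S_deep − (α/β)·ΔT = 39.97 − (1.8 × 10⁻⁴/7.7 × 10⁻⁴)·(-0.1) = 39.9934 psu.
Increase required: 39.9934 − 39.77 = 0.2234 psu.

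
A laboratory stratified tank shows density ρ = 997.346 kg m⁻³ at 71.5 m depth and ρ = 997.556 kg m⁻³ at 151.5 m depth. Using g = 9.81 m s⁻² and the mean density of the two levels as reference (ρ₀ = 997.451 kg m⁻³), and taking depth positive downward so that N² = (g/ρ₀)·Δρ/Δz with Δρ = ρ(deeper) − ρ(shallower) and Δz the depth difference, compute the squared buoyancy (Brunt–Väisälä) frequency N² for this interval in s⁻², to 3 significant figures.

2.58 × 10⁻⁵ s⁻²

Δρ = 997.556 − 997.346 = 0.210 kg m⁻³ over Δz = 151.5 − 71.5 = 80 m.
N² = (9.81/997.451) × (0.210/80) = 2.5817 × 10⁻⁵ s⁻² ≈ 2.58 × 10⁻⁵ s⁻².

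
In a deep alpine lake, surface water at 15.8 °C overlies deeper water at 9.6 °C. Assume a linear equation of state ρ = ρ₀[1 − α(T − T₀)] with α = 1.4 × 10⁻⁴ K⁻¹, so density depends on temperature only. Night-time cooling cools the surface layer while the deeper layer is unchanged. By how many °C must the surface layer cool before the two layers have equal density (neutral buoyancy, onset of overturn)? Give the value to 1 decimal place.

6.2 °C

With temperature the only control, equal density requires T_surf′ = T_deep.
T_surf′ = 9.6 °C.
Cooling required: 15.8 − 9.6 = 6.2 °C.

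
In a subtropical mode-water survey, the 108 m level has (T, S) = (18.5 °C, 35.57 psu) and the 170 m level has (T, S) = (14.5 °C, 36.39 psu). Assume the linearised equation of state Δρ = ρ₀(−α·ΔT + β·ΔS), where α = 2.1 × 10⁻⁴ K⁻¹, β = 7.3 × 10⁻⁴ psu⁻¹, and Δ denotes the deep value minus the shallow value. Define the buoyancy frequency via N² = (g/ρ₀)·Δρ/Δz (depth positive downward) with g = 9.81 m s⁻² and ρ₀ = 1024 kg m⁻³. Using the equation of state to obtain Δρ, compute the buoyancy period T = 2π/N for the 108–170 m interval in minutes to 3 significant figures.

6.94 min

ΔT = -4.0 K, ΔS = +0.82 psu (deep − shallow).
Δρ/ρ₀ = −αΔT + βΔS = 8.40 × 10⁻⁴ + 5.986 × 10⁻⁴ = 1.4386 × 10⁻³, so Δρ ≈ 1.473 kg m⁻³.
N² = (g/ρ₀)·Δρ/Δz = g·(Δρ/ρ₀)/Δz = 9.81 × 1.4386 × 10⁻³ / 62 = 2.2762 × 10⁻⁴ s⁻².
N = √(2.2762 × 10⁻⁴) = 0.015087 rad s⁻¹ → T = 2π/N = 416.46 s = 6.9410 min ≈ 6.94 min.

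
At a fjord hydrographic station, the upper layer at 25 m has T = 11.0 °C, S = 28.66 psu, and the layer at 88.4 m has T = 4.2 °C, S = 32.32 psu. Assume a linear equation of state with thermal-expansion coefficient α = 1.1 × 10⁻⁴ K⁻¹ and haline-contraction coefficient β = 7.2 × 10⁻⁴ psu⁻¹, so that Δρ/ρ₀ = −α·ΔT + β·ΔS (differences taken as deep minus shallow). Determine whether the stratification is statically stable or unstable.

stable

ΔT = 4.2 − 11.0 = -6.8 K and ΔS = 32.32 − 28.66 = +3.66 psu (deep − shallow).
−αΔT = 7.48 × 10⁻⁴; βΔS = 2.6352 × 10⁻³; sum Δρ/ρ₀ = 3.3832 × 10⁻³.
Δρ/ρ₀ > 0, so Δρ > 0: deeper water is denser → statically stable.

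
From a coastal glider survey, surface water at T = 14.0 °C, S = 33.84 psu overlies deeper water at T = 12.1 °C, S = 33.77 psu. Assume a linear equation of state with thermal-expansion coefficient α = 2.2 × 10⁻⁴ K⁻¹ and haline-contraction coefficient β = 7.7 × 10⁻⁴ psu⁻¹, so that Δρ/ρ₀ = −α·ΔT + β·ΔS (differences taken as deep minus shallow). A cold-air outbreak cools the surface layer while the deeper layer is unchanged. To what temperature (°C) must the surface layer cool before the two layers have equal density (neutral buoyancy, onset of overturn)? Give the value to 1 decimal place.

Neutral buoyancy requires Δρ = 0, i.e. −α(T_deep − T_surf′) + β(S_deep − S_surf) = 0.
T_surf′ = T_deep − (β/α)·ΔS = 12.1 − (7.7 × 10⁻⁴/2.2 × 10⁻⁴)·(-0.07) = 12.345 °C.
Cooling required: 14.0 − (12.345) = 1.655 °C.

12.3 °C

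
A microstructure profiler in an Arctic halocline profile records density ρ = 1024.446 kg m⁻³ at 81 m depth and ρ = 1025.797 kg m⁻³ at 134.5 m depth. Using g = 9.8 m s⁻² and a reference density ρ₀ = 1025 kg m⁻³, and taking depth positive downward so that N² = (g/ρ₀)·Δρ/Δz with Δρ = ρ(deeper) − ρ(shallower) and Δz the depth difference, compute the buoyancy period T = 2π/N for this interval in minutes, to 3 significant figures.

Δρ = 1025.797 − 1024.446 = 1.351 kg m⁻³ over Δz = 134.5 − 81 = 53.5 m.
N² = (9.8/1025) × (1.351/53.5) = 2.4144 × 10⁻⁴ s⁻².
N = √(2.4144 × 10⁻⁴) = 0.015538 rad s⁻¹, so T = 2π/N = 404.38 s = 6.7397 min ≈ 6.74 min.
N² > 0, so the interval is statically stable.

6.74 min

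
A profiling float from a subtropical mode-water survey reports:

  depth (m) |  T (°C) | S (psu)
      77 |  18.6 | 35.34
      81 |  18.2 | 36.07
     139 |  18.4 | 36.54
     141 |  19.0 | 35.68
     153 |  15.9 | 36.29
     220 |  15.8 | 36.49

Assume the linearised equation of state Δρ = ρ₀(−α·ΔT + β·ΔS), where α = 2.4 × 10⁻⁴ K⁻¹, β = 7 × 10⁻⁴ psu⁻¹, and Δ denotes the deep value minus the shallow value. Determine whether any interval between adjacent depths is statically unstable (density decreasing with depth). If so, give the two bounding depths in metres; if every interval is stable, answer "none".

Evaluate Δρ/ρ₀ = −αΔT + βΔS across each adjacent pair:
  77–81 m: −αΔT+βΔS = −(2.4 × 10⁻⁴)(-0.4)+(7 × 10⁻⁴)(+0.73) = 6.1 × 10⁻⁴ → stable
  81–139 m: −αΔT+βΔS = −(2.4 × 10⁻⁴)(+0.2)+(7 × 10⁻⁴)(+0.47) = 2.8 × 10⁻⁴ → stable
  139–141 m: −αΔT+βΔS = −(2.4 × 10⁻⁴)(+0.6)+(7 × 10⁻⁴)(-0.86) = -7.5 × 10⁻⁴ → UNSTABLE
  141–153 m: −αΔT+βΔS = −(2.4 × 10⁻⁴)(-3.1)+(7 × 10⁻⁴)(+0.61) = 1.2 × 10⁻³ → stable
  153–220 m: −αΔT+βΔS = −(2.4 × 10⁻⁴)(-0.1)+(7 × 10⁻⁴)(+0.20) = 1.6 × 10⁻⁴ → stable
The 139–141 m interval has Δρ < 0: lighter water underlies denser water.

139–141 m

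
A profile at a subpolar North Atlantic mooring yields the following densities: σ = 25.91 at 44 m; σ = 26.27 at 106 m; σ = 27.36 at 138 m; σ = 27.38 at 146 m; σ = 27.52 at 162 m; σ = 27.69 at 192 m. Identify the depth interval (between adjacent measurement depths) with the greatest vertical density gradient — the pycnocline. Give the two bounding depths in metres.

Compute the density gradient over each adjacent pair:
  44–106 m: Δρ/Δz = 0.36/62 = 5.8 × 10⁻³ kg m⁻⁴
  106–138 m: Δρ/Δz = 1.09/32 = 0.034 kg m⁻⁴
  138–146 m: Δρ/Δz = 0.02/8 = 2.5 × 10⁻³ kg m⁻⁴
  146–162 m: Δρ/Δz = 0.14/16 = 8.8 × 10⁻³ kg m⁻⁴
  162–192 m: Δρ/Δz = 0.17/30 = 5.7 × 10⁻³ kg m⁻⁴
The largest gradient is in the 106–138 m interval — the pycnocline.

106–138 m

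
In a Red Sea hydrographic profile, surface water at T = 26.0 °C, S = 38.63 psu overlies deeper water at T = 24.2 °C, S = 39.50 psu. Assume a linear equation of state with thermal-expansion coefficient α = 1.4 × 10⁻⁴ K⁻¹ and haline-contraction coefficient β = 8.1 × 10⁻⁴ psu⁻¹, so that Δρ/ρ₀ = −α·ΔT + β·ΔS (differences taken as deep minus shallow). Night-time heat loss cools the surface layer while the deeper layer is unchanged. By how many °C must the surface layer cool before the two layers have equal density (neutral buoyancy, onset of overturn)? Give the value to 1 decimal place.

6.8 °C

Neutral buoyancy requires Δρ = 0, i.e. −α(T_deep − T_surf′) + β(S_deep − S_surf) = 0.
T_surf′ = T_deep − (β/α)·ΔS = 24.2 − (8.1 × 10⁻⁴/1.4 × 10⁻⁴)·(+0.87) = 19.166 °C.
Cooling required: 26.0 − (19.166) = 6.834 °C.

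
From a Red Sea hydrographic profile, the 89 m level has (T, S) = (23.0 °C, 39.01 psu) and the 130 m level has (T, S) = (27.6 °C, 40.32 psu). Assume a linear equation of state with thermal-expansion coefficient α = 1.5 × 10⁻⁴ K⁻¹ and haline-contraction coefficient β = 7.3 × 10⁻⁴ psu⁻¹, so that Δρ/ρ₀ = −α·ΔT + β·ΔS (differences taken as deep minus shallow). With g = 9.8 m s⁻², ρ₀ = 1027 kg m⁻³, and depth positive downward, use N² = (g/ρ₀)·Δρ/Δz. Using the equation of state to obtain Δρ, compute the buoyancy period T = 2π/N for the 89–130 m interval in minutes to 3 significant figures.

13.1 min

ΔT = +4.6 K, ΔS = +1.31 psu (deep − shallow).
Δρ/ρ₀ = −αΔT + βΔS = -6.90 × 10⁻⁴ + 9.563 × 10⁻⁴ = 2.663 × 10⁻⁴, so Δρ ≈ 0.2735 kg m⁻³.
N² = (g/ρ₀)·Δρ/Δz = g·(Δρ/ρ₀)/Δz = 9.8 × 2.663 × 10⁻⁴ / 41 = 6.3652 × 10⁻⁵ s⁻².
N = √(6.3652 × 10⁻⁵) = 7.9782 × 10⁻³ rad s⁻¹ → T = 2π/N = 787.54 s = 13.126 min ≈ 13.1 min.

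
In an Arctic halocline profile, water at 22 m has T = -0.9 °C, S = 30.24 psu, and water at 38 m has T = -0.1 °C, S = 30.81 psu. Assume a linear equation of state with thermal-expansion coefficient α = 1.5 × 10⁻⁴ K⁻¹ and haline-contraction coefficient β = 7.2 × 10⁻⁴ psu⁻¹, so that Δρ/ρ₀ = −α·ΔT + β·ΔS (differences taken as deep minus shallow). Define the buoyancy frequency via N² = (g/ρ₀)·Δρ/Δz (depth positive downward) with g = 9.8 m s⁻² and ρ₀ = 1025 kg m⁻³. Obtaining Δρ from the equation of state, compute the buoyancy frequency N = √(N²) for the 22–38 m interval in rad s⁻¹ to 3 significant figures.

ΔT = +0.8 K, ΔS = +0.57 psu (deep − shallow).
Δρ/ρ₀ = −αΔT + βΔS = -1.20 × 10⁻⁴ + 4.104 × 10⁻⁴ = 2.904 × 10⁻⁴, so Δρ ≈ 0.2977 kg m⁻³.
N² = (g/ρ₀)·Δρ/Δz = g·(Δρ/ρ₀)/Δz = 9.8 × 2.904 × 10⁻⁴ / 16 = 1.7787 × 10⁻⁴ s⁻².
N = √(1.7787 × 10⁻⁴) = 0.013337 rad s⁻¹ ≈ 0.0133 rad s⁻¹.

0.0133 rad s⁻¹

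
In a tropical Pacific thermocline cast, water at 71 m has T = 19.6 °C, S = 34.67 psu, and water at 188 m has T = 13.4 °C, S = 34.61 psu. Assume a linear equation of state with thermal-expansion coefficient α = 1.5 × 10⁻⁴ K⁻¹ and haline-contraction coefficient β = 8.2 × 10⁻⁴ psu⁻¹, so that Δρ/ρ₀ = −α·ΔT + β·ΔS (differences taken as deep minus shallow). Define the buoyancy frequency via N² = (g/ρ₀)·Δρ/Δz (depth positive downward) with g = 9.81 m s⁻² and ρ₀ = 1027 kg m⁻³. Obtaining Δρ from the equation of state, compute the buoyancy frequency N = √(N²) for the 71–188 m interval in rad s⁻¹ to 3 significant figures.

ΔT = -6.2 K, ΔS = -0.06 psu (deep − shallow).
Δρ/ρ₀ = −αΔT + βΔS = 9.30 × 10⁻⁴ − 4.92 × 10⁻⁵ = 8.808 × 10⁻⁴, so Δρ ≈ 0.9046 kg m⁻³.
N² = (g/ρ₀)·Δρ/Δz = g·(Δρ/ρ₀)/Δz = 9.81 × 8.808 × 10⁻⁴ / 117 = 7.3852 × 10⁻⁵ s⁻².
N = √(7.3852 × 10⁻⁵) = 8.5937 × 10⁻³ rad s⁻¹ ≈ 8.59 × 10⁻³ rad s⁻¹.

8.59 × 10⁻³ rad s⁻¹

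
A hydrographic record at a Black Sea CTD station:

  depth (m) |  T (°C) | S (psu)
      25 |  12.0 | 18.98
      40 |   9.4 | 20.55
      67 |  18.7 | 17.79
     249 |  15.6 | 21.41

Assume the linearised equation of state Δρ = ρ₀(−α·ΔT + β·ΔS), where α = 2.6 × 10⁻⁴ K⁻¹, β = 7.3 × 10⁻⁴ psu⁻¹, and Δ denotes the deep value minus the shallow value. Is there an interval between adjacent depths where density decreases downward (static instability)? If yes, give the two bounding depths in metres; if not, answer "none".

Evaluate Δρ/ρ₀ = −αΔT + βΔS across each adjacent pair:
  25–40 m: −αΔT+βΔS = −(2.6 × 10⁻⁴)(-2.6)+(7.3 × 10⁻⁴)(+1.57) = 1.8 × 10⁻³ → stable
  40–67 m: −αΔT+βΔS = −(2.6 × 10⁻⁴)(+9.3)+(7.3 × 10⁻⁴)(-2.76) = -4.4 × 10⁻³ → UNSTABLE
  67–249 m: −αΔT+βΔS = −(2.6 × 10⁻⁴)(-3.1)+(7.3 × 10⁻⁴)(+3.62) = 3.4 × 10⁻³ → stable
The 40–67 m interval has Δρ < 0: lighter water underlies denser water.

40–67 m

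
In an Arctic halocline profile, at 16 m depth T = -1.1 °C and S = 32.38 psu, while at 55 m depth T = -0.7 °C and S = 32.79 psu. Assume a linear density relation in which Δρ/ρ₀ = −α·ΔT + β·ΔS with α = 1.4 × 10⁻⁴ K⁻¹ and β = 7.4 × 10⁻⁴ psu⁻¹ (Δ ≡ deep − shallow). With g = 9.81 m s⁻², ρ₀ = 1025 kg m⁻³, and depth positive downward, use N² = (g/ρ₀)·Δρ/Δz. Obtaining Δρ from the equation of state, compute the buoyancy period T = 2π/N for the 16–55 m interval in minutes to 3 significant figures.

ΔT = +0.4 K, ΔS = +0.41 psu (deep − shallow).
Δρ/ρ₀ = −αΔT + βΔS = -5.60 × 10⁻⁵ + 3.034 × 10⁻⁴ = 2.474 × 10⁻⁴, so Δρ ≈ 0.2536 kg m⁻³.
N² = (g/ρ₀)·Δρ/Δz = g·(Δρ/ρ₀)/Δz = 9.81 × 2.474 × 10⁻⁴ / 39 = 6.2231 × 10⁻⁵ s⁻².
N = √(6.2231 × 10⁻⁵) = 7.8887 × 10⁻³ rad s⁻¹ → T = 2π/N = 796.48 s = 13.275 min ≈ 13.3 min.

13.3 min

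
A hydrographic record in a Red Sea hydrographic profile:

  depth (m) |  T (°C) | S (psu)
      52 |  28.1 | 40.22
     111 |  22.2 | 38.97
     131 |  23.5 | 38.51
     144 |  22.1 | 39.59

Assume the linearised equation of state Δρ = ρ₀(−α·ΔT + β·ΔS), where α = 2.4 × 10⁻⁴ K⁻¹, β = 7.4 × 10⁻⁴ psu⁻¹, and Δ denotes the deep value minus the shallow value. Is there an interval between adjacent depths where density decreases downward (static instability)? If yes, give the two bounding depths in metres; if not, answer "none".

Evaluate Δρ/ρ₀ = −αΔT + βΔS across each adjacent pair:
  52–111 m: −αΔT+βΔS = −(2.4 × 10⁻⁴)(-5.9)+(7.4 × 10⁻⁴)(-1.25) = 4.9 × 10⁻⁴ → stable
  111–131 m: −αΔT+βΔS = −(2.4 × 10⁻⁴)(+1.3)+(7.4 × 10⁻⁴)(-0.46) = -6.5 × 10⁻⁴ → UNSTABLE
  131–144 m: −αΔT+βΔS = −(2.4 × 10⁻⁴)(-1.4)+(7.4 × 10⁻⁴)(+1.08) = 1.1 × 10⁻³ → stable
The 111–131 m interval has Δρ < 0: lighter water underlies denser water.

111–131 m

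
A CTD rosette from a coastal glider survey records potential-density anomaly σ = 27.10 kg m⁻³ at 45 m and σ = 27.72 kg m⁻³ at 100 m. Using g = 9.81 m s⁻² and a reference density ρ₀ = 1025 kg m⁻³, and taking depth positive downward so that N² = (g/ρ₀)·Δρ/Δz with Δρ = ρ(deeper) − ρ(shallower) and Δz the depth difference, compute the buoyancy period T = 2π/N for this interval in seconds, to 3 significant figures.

605 s

Δρ = 1027.72 − 1027.10 = 0.62 kg m⁻³ over Δz = 100 − 45 = 55 m.
N² = (9.81/1025) × (0.62/55) = 1.0789 × 10⁻⁴ s⁻².
N = √(1.0789 × 10⁻⁴) = 0.010387 rad s⁻¹, so T = 2π/N = 604.91 s ≈ 605 s.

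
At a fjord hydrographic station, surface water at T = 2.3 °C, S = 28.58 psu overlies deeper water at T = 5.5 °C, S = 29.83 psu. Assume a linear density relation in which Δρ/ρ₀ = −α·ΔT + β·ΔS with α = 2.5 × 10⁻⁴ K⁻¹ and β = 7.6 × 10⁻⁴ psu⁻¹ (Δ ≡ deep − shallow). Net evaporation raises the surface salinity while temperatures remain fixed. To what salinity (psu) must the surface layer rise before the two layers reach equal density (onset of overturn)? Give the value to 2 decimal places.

Neutral buoyancy requires −α(T_deep − T_surf) + β(S_deep − S_surf′) = 0.
S_surf′ = S_deep − (α/β)·ΔT = 29.83 − (2.5 × 10⁻⁴/7.6 × 10⁻⁴)·(+3.2) = 28.7774 psu.
Increase required: 28.7774 − 28.58 = 0.1974 psu.

28.78 psu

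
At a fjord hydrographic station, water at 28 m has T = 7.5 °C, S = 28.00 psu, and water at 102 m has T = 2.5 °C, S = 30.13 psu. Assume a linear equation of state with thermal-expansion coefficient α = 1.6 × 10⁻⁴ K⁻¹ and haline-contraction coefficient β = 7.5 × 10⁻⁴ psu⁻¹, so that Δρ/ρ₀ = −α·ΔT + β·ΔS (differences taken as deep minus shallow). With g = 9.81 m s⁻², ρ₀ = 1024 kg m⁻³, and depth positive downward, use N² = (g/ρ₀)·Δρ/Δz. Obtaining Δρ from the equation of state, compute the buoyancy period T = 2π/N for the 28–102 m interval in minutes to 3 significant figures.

ΔT = -5.0 K, ΔS = +2.13 psu (deep − shallow).
Δρ/ρ₀ = −αΔT + βΔS = 8.00 × 10⁻⁴ + 1.5975 × 10⁻³ = 2.3975 × 10⁻³, so Δρ ≈ 2.455 kg m⁻³.
N² = (g/ρ₀)·Δρ/Δz = g·(Δρ/ρ₀)/Δz = 9.81 × 2.3975 × 10⁻³ / 74 = 3.1783 × 10⁻⁴ s⁻².
N = √(3.1783 × 10⁻⁴) = 0.017828 rad s⁻¹ → T = 2π/N = 352.43 s = 5.8738 min ≈ 5.87 min.

5.87 min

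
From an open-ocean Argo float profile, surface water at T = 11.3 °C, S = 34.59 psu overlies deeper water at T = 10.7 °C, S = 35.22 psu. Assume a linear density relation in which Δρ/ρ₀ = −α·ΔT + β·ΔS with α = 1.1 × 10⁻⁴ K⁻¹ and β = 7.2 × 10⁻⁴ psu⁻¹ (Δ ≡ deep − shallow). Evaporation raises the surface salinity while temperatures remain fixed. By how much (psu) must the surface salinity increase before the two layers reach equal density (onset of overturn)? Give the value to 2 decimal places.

Neutral buoyancy requires −α(T_deep − T_surf) + β(S_deep − S_surf′) = 0.
S_surf′ = S_deep − (α/β)·ΔT = 35.22 − (1.1 × 10⁻⁴/7.2 × 10⁻⁴)·(-0.6) = 35.3117 psu.
Increase required: 35.3117 − 34.59 = 0.7217 psu.

0.72 psu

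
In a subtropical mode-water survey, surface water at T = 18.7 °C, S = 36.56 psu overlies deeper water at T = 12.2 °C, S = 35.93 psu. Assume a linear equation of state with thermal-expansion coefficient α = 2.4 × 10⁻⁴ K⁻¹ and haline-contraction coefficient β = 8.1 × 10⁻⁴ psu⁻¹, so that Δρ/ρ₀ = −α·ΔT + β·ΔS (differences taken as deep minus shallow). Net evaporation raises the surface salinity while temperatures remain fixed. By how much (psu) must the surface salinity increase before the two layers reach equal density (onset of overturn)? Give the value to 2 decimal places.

Neutral buoyancy requires −α(T_deep − T_surf) + β(S_deep − S_surf′) = 0.
S_surf′ = S_deep − (α/β)·ΔT = 35.93 − (2.4 × 10⁻⁴/8.1 × 10⁻⁴)·(-6.5) = 37.8559 psu.
Increase required: 37.8559 − 36.56 = 1.2959 psu.

1.30 psu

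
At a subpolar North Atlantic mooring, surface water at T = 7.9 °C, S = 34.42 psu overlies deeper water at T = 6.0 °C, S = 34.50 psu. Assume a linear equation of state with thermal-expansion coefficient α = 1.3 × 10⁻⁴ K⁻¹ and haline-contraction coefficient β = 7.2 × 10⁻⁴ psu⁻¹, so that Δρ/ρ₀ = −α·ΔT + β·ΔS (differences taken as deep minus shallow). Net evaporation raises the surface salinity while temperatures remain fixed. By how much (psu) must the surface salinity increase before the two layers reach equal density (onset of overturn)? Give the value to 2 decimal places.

Neutral buoyancy requires −α(T_deep − T_surf) + β(S_deep − S_surf′) = 0.
S_surf′ = S_deep − (α/β)·ΔT = 34.50 − (1.3 × 10⁻⁴/7.2 × 10⁻⁴)·(-1.9) = 34.8431 psu.
Increase required: 34.8431 − 34.42 = 0.4231 psu.

0.42 psu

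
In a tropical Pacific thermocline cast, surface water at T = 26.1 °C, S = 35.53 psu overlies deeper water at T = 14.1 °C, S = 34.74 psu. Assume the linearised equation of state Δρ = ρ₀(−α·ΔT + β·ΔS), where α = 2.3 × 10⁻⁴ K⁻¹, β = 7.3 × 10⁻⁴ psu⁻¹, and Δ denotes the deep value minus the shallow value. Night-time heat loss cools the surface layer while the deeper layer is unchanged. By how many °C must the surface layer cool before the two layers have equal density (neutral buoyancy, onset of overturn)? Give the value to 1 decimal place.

Neutral buoyancy requires Δρ = 0, i.e. −α(T_deep − T_surf′) + β(S_deep − S_surf) = 0.
T_surf′ = T_deep − (β/α)·ΔS = 14.1 − (7.3 × 10⁻⁴/2.3 × 10⁻⁴)·(-0.79) = 16.607 °C.
Cooling required: 26.1 − (16.607) = 9.493 °C.

9.5 °C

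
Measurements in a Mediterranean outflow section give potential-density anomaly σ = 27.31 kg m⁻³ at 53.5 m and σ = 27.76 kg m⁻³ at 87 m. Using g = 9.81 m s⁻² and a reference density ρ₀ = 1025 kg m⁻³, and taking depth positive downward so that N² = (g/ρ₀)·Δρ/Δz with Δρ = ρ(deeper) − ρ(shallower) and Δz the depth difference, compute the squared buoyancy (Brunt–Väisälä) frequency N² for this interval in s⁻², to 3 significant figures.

Δρ = 1027.76 − 1027.31 = 0.45 kg m⁻³ over Δz = 87 − 53.5 = 33.5 m.
N² = (9.81/1025) × (0.45/33.5) = 1.2856 × 10⁻⁴ s⁻² ≈ 1.29 × 10⁻⁴ s⁻².

1.29 × 10⁻⁴ s⁻²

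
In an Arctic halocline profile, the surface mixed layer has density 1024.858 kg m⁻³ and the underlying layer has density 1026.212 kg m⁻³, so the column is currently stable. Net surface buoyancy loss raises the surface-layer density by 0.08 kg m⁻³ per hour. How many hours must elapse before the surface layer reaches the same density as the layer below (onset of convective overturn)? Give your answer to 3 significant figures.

16.9 hours

Density deficit of the surface layer: 1026.212 − 1024.858 = 1.354 kg m⁻³.
Required change = 1.354 / 0.08 = 16.9 hours.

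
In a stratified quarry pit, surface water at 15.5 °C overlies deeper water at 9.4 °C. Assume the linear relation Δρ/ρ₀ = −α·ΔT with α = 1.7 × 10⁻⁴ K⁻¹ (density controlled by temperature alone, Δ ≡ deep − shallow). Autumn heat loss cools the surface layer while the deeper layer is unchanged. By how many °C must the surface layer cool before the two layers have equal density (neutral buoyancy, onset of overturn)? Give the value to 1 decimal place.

6.1 °C

With temperature the only control, equal density requires T_surf′ = T_deep.
T_surf′ = 9.4 °C.
Cooling required: 15.5 − 9.4 = 6.1 °C.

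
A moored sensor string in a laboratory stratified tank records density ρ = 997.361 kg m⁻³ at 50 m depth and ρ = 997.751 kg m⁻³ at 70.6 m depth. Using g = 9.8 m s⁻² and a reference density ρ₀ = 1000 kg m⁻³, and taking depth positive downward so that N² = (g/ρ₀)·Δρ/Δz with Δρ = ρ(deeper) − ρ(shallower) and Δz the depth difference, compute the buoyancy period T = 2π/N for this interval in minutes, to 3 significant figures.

Δρ = 997.751 − 997.361 = 0.390 kg m⁻³ over Δz = 70.6 − 50 = 20.6 m.
N² = (9.8/1000) × (0.390/20.6) = 1.8553 × 10⁻⁴ s⁻².
N = √(1.8553 × 10⁻⁴) = 0.013621 rad s⁻¹, so T = 2π/N = 461.29 s = 7.6882 min ≈ 7.69 min.

7.69 min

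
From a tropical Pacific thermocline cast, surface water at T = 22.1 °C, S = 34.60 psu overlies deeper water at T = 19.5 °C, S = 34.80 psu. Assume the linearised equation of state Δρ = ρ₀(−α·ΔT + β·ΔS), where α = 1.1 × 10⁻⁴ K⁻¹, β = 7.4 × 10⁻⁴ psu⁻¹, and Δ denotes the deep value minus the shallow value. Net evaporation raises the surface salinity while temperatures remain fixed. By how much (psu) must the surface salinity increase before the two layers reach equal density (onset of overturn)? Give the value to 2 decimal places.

Neutral buoyancy requires −α(T_deep − T_surf) + β(S_deep − S_surf′) = 0.
S_surf′ = S_deep − (α/β)·ΔT = 34.80 − (1.1 × 10⁻⁴/7.4 × 10⁻⁴)·(-2.6) = 35.1865 psu.
Increase required: 35.1865 − 34.60 = 0.5865 psu.

0.59 psu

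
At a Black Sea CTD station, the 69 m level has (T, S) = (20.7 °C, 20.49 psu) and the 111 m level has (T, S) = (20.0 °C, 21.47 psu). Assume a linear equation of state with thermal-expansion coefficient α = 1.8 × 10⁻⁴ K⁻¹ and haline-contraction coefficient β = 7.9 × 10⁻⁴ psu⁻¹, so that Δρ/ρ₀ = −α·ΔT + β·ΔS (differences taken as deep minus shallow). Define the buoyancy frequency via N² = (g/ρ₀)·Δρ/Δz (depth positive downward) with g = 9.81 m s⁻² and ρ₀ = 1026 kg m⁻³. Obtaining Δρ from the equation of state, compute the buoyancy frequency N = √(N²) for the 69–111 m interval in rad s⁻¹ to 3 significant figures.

0.0145 rad s⁻¹

ΔT = -0.7 K, ΔS = +0.98 psu (deep − shallow).
Δρ/ρ₀ = −αΔT + βΔS = 1.26 × 10⁻⁴ + 7.742 × 10⁻⁴ = 9.002 × 10⁻⁴, so Δρ ≈ 0.9236 kg m⁻³.
N² = (g/ρ₀)·Δρ/Δz = g·(Δρ/ρ₀)/Δz = 9.81 × 9.002 × 10⁻⁴ / 42 = 2.1026 × 10⁻⁴ s⁻².
N = √(2.1026 × 10⁻⁴) = 0.014500 rad s⁻¹ ≈ 0.0145 rad s⁻¹.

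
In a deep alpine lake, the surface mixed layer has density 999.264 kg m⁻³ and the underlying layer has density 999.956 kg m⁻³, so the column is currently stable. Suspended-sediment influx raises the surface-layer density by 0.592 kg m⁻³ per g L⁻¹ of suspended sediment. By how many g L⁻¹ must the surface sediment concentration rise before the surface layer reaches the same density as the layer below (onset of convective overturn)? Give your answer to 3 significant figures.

1.17 g L⁻¹

Density deficit of the surface layer: 999.956 − 999.264 = 0.692 kg m⁻³.
Required change = 0.692 / 0.592 = 1.17 g L⁻¹.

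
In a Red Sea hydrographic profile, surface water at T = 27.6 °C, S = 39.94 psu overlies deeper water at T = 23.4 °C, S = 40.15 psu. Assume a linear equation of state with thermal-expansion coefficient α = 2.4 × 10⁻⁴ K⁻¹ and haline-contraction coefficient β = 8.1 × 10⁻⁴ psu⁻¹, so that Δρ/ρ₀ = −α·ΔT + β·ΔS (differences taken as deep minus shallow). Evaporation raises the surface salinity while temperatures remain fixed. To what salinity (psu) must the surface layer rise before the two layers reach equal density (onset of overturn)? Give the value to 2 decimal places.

Neutral buoyancy requires −α(T_deep − T_surf) + β(S_deep − S_surf′) = 0.
S_surf′ = S_deep − (α/β)·ΔT = 40.15 − (2.4 × 10⁻⁴/8.1 × 10⁻⁴)·(-4.2) = 41.3944 psu.
Increase required: 41.3944 − 39.94 = 1.4544 psu.

41.39 psu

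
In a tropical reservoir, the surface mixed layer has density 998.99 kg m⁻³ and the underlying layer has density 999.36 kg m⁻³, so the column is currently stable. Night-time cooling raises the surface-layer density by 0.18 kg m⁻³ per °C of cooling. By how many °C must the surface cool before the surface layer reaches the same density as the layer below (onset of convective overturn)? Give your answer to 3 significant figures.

Density deficit of the surface layer: 999.36 − 998.99 = 0.37 kg m⁻³.
Required change = 0.37 / 0.18 = 2.06 °C.

2.06 °C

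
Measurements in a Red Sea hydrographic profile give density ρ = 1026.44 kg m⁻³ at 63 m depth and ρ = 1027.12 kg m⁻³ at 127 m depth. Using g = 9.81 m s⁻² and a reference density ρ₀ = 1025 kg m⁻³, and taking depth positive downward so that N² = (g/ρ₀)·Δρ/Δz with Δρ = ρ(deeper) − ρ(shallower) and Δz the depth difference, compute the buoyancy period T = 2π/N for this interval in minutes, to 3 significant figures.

10.4 min

Δρ = 1027.12 − 1026.44 = 0.68 kg m⁻³ over Δz = 127 − 63 = 64 m.
N² = (9.81/1025) × (0.68/64) = 1.0169 × 10⁻⁴ s⁻².
N = √(1.0169 × 10⁻⁴) = 0.010084 rad s⁻¹, so T = 2π/N = 623.08 s = 10.385 min ≈ 10.4 min.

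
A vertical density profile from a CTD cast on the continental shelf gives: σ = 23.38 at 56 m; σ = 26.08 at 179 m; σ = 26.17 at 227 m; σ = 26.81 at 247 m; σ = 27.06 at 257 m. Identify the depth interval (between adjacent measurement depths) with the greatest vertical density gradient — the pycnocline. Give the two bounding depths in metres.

227–247 m

Compute the density gradient over each adjacent pair:
  56–179 m: Δρ/Δz = 2.70/123 = 0.022 kg m⁻⁴
  179–227 m: Δρ/Δz = 0.09/48 = 1.9 × 10⁻³ kg m⁻⁴
  227–247 m: Δρ/Δz = 0.64/20 = 0.032 kg m⁻⁴
  247–257 m: Δρ/Δz = 0.25/10 = 0.025 kg m⁻⁴
The largest gradient is in the 227–247 m interval — the pycnocline.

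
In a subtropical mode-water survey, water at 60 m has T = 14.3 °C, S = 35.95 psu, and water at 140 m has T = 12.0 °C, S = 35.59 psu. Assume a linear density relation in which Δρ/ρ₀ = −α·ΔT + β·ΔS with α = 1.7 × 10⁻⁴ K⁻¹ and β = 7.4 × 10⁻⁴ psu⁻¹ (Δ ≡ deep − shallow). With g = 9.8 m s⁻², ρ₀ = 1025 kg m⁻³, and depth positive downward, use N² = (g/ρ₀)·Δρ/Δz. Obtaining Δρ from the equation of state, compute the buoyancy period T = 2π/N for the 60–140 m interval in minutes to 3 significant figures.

26.8 min

ΔT = -2.3 K, ΔS = -0.36 psu (deep − shallow).
Δρ/ρ₀ = −αΔT + βΔS = 3.91 × 10⁻⁴ − 2.664 × 10⁻⁴ = 1.246 × 10⁻⁴, so Δρ ≈ 0.1277 kg m⁻³.
N² = (g/ρ₀)·Δρ/Δz = g·(Δρ/ρ₀)/Δz = 9.8 × 1.246 × 10⁻⁴ / 80 = 1.5264 × 10⁻⁵ s⁻².
N = √(1.5264 × 10⁻⁵) = 3.9069 × 10⁻³ rad s⁻¹ → T = 2π/N = 1.6082 × 10³ s = 26.803 min ≈ 26.8 min.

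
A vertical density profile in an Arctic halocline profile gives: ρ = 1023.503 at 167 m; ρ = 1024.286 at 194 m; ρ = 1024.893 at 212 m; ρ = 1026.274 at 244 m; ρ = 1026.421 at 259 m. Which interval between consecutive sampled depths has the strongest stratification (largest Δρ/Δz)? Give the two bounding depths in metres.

Compute the density gradient over each adjacent pair:
  167–194 m: Δρ/Δz = 0.783/27 = 0.029 kg m⁻⁴
  194–212 m: Δρ/Δz = 0.607/18 = 0.034 kg m⁻⁴
  212–244 m: Δρ/Δz = 1.381/32 = 0.043 kg m⁻⁴
  244–259 m: Δρ/Δz = 0.147/15 = 9.8 × 10⁻³ kg m⁻⁴
The largest gradient is in the 212–244 m interval — the pycnocline.

212–244 m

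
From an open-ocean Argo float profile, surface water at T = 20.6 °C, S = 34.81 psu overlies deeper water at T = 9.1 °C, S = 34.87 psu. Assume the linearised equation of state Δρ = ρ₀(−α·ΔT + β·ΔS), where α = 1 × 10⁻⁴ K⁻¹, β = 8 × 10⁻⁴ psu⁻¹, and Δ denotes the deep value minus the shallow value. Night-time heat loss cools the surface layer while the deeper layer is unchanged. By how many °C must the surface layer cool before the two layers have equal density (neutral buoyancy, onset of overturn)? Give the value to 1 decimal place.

12.0 °C

Neutral buoyancy requires Δρ = 0, i.e. −α(T_deep − T_surf′) + β(S_deep − S_surf) = 0.
T_surf′ = T_deep − (β/α)·ΔS = 9.1 − (8 × 10⁻⁴/1 × 10⁻⁴)·(+0.06) = 8.620 °C.
Cooling required: 20.6 − (8.620) = 11.980 °C.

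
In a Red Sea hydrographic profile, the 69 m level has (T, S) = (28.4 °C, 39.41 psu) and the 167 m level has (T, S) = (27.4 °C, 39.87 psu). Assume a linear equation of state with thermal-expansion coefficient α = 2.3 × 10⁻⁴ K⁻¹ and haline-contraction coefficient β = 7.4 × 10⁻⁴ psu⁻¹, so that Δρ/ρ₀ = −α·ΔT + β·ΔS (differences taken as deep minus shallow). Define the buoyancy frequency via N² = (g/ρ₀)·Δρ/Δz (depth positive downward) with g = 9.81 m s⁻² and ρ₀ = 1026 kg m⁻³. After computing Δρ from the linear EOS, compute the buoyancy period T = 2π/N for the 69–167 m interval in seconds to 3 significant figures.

832 s

ΔT = -1.0 K, ΔS = +0.46 psu (deep − shallow).
Δρ/ρ₀ = −αΔT + βΔS = 2.30 × 10⁻⁴ + 3.404 × 10⁻⁴ = 5.704 × 10⁻⁴, so Δρ ≈ 0.5852 kg m⁻³.
N² = (g/ρ₀)·Δρ/Δz = g·(Δρ/ρ₀)/Δz = 9.81 × 5.704 × 10⁻⁴ / 98 = 5.7098 × 10⁻⁵ s⁻².
N = √(5.7098 × 10⁻⁵) = 7.5563 × 10⁻³ rad s⁻¹ → T = 2π/N = 831.52 s ≈ 832 s.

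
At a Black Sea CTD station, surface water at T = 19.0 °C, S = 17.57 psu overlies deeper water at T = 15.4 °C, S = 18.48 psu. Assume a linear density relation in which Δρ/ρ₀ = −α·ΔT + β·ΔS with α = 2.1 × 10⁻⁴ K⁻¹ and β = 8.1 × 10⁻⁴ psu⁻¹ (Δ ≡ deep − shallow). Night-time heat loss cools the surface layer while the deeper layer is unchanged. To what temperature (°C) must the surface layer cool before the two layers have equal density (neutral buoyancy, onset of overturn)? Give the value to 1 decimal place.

Neutral buoyancy requires Δρ = 0, i.e. −α(T_deep − T_surf′) + β(S_deep − S_surf) = 0.
T_surf′ = T_deep − (β/α)·ΔS = 15.4 − (8.1 × 10⁻⁴/2.1 × 10⁻⁴)·(+0.91) = 11.890 °C.
Cooling required: 19.0 − (11.890) = 7.110 °C.

11.9 °C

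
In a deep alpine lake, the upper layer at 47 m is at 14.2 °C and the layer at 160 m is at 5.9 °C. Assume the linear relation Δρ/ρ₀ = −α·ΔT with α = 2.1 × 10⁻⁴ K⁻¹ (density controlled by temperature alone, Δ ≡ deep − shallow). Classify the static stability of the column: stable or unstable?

stable

ΔT = 5.9 − 14.2 = -8.3 K, so Δρ/ρ₀ = −αΔT = 1.743 × 10⁻³.
Δρ/ρ₀ > 0, so Δρ > 0: deeper water is denser → statically stable.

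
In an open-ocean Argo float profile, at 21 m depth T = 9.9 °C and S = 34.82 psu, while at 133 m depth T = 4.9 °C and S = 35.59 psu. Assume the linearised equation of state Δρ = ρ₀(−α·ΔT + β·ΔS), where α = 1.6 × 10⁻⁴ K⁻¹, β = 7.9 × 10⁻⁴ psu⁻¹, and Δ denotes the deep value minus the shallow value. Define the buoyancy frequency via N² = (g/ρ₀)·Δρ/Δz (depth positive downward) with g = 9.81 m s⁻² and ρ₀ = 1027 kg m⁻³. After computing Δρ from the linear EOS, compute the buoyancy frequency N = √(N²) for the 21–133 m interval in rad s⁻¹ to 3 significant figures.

ΔT = -5.0 K, ΔS = +0.77 psu (deep − shallow).
Δρ/ρ₀ = −αΔT + βΔS = 8.00 × 10⁻⁴ + 6.083 × 10⁻⁴ = 1.4083 × 10⁻³, so Δρ ≈ 1.446 kg m⁻³.
N² = (g/ρ₀)·Δρ/Δz = g·(Δρ/ρ₀)/Δz = 9.81 × 1.4083 × 10⁻³ / 112 = 1.2335 × 10⁻⁴ s⁻².
N = √(1.2335 × 10⁻⁴) = 0.011106 rad s⁻¹ ≈ 0.0111 rad s⁻¹.

0.0111 rad s⁻¹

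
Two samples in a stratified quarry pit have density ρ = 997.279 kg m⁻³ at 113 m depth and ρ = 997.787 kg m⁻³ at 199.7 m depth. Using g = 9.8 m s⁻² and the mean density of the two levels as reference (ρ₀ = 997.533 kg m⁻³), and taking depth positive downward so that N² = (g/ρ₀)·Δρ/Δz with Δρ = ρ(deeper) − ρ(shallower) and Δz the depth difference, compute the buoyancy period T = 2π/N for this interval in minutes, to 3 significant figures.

Δρ = 997.787 − 997.279 = 0.508 kg m⁻³ over Δz = 199.7 − 113 = 86.7 m.
N² = (9.8/997.533) × (0.508/86.7) = 5.7563 × 10⁻⁵ s⁻².
N = √(5.7563 × 10⁻⁵) = 7.5870 × 10⁻³ rad s⁻¹, so T = 2π/N = 828.15 s = 13.803 min ≈ 13.8 min.

13.8 min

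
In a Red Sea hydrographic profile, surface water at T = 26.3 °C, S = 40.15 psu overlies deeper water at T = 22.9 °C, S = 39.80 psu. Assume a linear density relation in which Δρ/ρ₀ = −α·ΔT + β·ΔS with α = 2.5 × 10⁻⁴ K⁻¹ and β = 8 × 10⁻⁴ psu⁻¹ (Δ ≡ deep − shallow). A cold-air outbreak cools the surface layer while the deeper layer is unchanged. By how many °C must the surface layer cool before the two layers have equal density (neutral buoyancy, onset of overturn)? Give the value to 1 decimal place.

2.3 °C

Neutral buoyancy requires Δρ = 0, i.e. −α(T_deep − T_surf′) + β(S_deep − S_surf) = 0.
T_surf′ = T_deep − (β/α)·ΔS = 22.9 − (8 × 10⁻⁴/2.5 × 10⁻⁴)·(-0.35) = 24.020 °C.
Cooling required: 26.3 − (24.020) = 2.280 °C.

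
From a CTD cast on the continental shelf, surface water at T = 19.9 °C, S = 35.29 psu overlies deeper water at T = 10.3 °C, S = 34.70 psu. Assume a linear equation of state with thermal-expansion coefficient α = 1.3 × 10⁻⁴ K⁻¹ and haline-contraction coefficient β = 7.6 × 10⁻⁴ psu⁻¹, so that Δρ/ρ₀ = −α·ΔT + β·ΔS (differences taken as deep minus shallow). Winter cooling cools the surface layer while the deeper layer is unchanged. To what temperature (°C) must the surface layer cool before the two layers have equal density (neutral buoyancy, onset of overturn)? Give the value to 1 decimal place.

Neutral buoyancy requires Δρ = 0, i.e. −α(T_deep − T_surf′) + β(S_deep − S_surf) = 0.
T_surf′ = T_deep − (β/α)·ΔS = 10.3 − (7.6 × 10⁻⁴/1.3 × 10⁻⁴)·(-0.59) = 13.749 °C.
Cooling required: 19.9 − (13.749) = 6.151 °C.

13.7 °C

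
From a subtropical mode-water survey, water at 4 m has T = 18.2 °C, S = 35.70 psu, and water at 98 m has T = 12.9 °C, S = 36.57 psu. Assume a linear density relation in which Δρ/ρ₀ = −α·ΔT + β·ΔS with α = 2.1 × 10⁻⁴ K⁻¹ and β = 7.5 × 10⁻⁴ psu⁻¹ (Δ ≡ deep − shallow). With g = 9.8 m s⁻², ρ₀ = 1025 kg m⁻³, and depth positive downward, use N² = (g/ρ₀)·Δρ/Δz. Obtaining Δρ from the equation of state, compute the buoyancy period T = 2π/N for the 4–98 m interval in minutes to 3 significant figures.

7.72 min

ΔT = -5.3 K, ΔS = +0.87 psu (deep − shallow).
Δρ/ρ₀ = −αΔT + βΔS = 1.113 × 10⁻³ + 6.525 × 10⁻⁴ = 1.7655 × 10⁻³, so Δρ ≈ 1.810 kg m⁻³.
N² = (g/ρ₀)·Δρ/Δz = g·(Δρ/ρ₀)/Δz = 9.8 × 1.7655 × 10⁻³ / 94 = 1.8406 × 10⁻⁴ s⁻².
N = √(1.8406 × 10⁻⁴) = 0.013567 rad s⁻¹ → T = 2π/N = 463.12 s = 7.7187 min ≈ 7.72 min.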